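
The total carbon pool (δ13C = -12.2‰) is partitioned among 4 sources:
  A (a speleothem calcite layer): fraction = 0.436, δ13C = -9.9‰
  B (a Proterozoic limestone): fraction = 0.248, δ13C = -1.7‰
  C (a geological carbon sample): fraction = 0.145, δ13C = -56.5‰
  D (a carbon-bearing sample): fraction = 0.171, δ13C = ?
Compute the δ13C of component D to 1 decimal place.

Isotope mass balance: δ_bulk = Σ fᵢ·δᵢ.
-12.2 = 0.436×(-9.9) + 0.248×(-1.7) + 0.145×(-56.5) + 0.171×δ_D
0.171·δ_D = -12.2 − (-12.930) = 0.730
δ_D = 0.730 / 0.171 = 4.27‰

4.3‰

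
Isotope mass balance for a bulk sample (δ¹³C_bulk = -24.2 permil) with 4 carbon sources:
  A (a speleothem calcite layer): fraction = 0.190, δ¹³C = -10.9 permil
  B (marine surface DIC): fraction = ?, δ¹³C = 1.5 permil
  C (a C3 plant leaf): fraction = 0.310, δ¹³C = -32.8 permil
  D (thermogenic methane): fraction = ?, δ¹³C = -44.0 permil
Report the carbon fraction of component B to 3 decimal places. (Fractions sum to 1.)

0.221

Let f_B and f_D be the unknown fractions; fractions sum to 1 so f_B + f_D = 0.500.
Mass balance: Σ fᵢ·δᵢ = δ_bulk ⇒ f_B·(1.5) + f_D·(-44.0) = -24.2 − (-12.239) = -11.961
Substitute f_D = 0.500 − f_B:
f_B·(1.5 − -44.0) = -11.961 − 0.500×(-44.0) = 10.039
f_B = 10.039 / 45.5 = 0.2206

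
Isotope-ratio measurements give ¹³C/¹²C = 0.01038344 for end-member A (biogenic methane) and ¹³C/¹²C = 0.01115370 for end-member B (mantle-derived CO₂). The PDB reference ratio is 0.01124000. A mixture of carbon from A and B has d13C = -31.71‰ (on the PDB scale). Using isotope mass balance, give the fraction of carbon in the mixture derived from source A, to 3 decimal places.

0.351

δ_A = (0.01038344/0.01124000 − 1)×1000 = (0.923794 − 1)×1000 = -76.206‰
δ_B = (0.01115370/0.01124000 − 1)×1000 = (0.992322 − 1)×1000 = -7.678‰
f_A = (δ_mix − δ_B)/(δ_A − δ_B) = (-31.71 − (-7.678))/(-76.206 − (-7.678))
f_A = -24.032 / -68.528 = 0.3507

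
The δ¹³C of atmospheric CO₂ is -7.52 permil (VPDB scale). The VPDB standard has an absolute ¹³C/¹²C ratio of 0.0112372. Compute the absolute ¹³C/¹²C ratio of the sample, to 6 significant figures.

0.0111527

R_sample = R_standard × (δ¹³C/1000 + 1)
R_sample = 0.0112372 × (-7.52/1000 + 1) = 0.0112372 × 0.992480
R_sample = 0.0111527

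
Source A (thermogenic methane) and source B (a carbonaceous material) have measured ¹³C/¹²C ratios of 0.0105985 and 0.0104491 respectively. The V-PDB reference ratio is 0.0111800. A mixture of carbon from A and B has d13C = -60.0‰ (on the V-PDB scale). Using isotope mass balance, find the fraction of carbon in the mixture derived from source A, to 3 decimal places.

δ_A = (0.0105985/0.0111800 − 1)×1000 = (0.947987 − 1)×1000 = -52.013‰
δ_B = (0.0104491/0.0111800 − 1)×1000 = (0.934624 − 1)×1000 = -65.376‰
f_A = (δ_mix − δ_B)/(δ_A − δ_B) = (-60.0 − (-65.376))/(-52.013 − (-65.376))
f_A = 5.376 / 13.363 = 0.4023

0.402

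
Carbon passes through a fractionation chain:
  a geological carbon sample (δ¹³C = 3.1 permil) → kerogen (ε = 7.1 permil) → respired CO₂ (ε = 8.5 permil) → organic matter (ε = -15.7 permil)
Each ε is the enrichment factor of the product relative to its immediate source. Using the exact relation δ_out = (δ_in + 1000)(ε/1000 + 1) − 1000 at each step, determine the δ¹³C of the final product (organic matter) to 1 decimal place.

2.8 permil

step 1: δ = (3.10 + 1000)·(7.1/1000 + 1) − 1000 = 10.22 permil
step 2: δ = (10.22 + 1000)·(8.5/1000 + 1) − 1000 = 18.81 permil
step 3: δ = (18.81 + 1000)·(-15.7/1000 + 1) − 1000 = 2.81 permil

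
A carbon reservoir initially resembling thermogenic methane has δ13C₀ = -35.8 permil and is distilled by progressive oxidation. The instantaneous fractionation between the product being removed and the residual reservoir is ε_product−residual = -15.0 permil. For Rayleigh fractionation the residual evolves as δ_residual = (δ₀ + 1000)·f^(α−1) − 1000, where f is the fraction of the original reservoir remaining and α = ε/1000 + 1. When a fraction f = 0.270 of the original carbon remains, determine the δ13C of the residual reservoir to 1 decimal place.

-16.7 permil

Rayleigh residual: δ_res = (δ₀ + 1000)·f^(α−1) − 1000
α = ε/1000 + 1 = 0.98500, so α − 1 = -0.01500
f^(α−1) = 0.270^(-0.01500) = 1.019834
δ_res = (-35.8 + 1000) × 1.019834 − 1000 = 983.324 − 1000 = -16.68 permil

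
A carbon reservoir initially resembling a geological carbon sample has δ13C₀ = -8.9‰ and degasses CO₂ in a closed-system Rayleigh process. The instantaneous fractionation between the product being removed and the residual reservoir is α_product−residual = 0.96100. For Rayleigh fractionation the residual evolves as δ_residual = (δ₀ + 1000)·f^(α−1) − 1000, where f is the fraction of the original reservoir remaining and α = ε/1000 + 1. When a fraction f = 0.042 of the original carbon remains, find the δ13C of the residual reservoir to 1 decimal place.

121.5‰

Rayleigh residual: δ_res = (δ₀ + 1000)·f^(α−1) − 1000
α − 1 = -0.03900
f^(α−1) = 0.042^(-0.03900) = 1.131601
δ_res = (-8.9 + 1000) × 1.131601 − 1000 = 1121.530 − 1000 = 121.53‰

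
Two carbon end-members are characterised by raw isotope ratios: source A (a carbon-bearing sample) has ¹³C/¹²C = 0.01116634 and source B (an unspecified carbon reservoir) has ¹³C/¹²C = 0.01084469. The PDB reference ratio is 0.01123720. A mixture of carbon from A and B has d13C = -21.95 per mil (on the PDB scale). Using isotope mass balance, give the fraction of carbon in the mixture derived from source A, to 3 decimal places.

0.453

δ_A = (0.01116634/0.01123720 − 1)×1000 = (0.993694 − 1)×1000 = -6.306 per mil
δ_B = (0.01084469/0.01123720 − 1)×1000 = (0.965070 − 1)×1000 = -34.930 per mil
f_A = (δ_mix − δ_B)/(δ_A − δ_B) = (-21.95 − (-34.930))/(-6.306 − (-34.930))
f_A = 12.980 / 28.624 = 0.4535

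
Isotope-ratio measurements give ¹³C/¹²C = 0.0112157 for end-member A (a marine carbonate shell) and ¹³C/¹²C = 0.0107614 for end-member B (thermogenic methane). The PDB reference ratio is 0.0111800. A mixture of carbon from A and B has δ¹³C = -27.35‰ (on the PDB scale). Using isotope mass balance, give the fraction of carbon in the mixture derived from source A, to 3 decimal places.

0.248

δ_A = (0.0112157/0.0111800 − 1)×1000 = (1.003193 − 1)×1000 = 3.193‰
δ_B = (0.0107614/0.0111800 − 1)×1000 = (0.962558 − 1)×1000 = -37.442‰
f_A = (δ_mix − δ_B)/(δ_A − δ_B) = (-27.35 − (-37.442))/(3.193 − (-37.442))
f_A = 10.092 / 40.635 = 0.2484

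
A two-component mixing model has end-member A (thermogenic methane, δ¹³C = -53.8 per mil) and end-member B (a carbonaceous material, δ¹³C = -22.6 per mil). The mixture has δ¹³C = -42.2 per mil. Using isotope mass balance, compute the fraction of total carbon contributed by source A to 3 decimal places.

0.628

δ_mix = f_A·δ_A + (1 − f_A)·δ_B  ⇒  f_A = (δ_mix − δ_B)/(δ_A − δ_B)
f_A = (-42.2 − (-22.6)) / (-53.8 − (-22.6))
f_A = -19.6 / -31.2 = 0.6282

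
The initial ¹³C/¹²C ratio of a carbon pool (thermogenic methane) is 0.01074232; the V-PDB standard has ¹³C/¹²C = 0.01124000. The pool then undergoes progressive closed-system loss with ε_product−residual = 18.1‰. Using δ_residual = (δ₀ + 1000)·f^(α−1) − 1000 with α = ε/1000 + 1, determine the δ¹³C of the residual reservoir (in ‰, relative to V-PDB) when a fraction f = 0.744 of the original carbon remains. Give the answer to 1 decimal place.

-49.4‰

δ₀ = (0.01074232/0.01124000 − 1)×1000 = (0.955722 − 1)×1000 = -44.278‰
α − 1 = ε/1000 = 0.0181
f^(α−1) = 0.744^(0.0181) = 0.994662
δ_res = (-44.278 + 1000) × 0.994662 − 1000 = 950.621 − 1000 = -49.38‰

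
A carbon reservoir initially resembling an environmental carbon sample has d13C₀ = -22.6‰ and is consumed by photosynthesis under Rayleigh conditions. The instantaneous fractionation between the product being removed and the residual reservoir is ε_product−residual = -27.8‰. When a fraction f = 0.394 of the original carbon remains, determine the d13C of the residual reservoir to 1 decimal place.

3.0‰

Rayleigh residual: δ_res = (δ₀ + 1000)·f^(α−1) − 1000
α = ε/1000 + 1 = 0.97220, so α − 1 = -0.02780
f^(α−1) = 0.394^(-0.02780) = 1.026231
δ_res = (-22.6 + 1000) × 1.026231 − 1000 = 1003.038 − 1000 = 3.04‰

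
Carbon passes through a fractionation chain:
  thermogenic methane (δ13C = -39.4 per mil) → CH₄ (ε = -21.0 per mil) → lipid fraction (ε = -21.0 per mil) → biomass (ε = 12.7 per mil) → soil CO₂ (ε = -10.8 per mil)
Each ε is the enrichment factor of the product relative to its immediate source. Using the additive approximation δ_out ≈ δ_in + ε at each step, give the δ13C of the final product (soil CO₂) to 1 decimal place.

-79.5 per mil

step 1: δ ≈ -39.4 + (-21.0) = -60.4 per mil
step 2: δ ≈ -60.4 + (-21.0) = -81.4 per mil
step 3: δ ≈ -81.4 + (12.7) = -68.7 per mil
step 4: δ ≈ -68.7 + (-10.8) = -79.5 per mil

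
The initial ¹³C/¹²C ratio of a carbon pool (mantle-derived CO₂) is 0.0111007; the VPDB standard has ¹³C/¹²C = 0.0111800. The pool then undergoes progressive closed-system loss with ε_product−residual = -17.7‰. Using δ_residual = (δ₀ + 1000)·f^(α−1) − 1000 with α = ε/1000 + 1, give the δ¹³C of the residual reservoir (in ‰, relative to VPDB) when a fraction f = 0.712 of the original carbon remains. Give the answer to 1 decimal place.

δ₀ = (0.0111007/0.0111800 − 1)×1000 = (0.992907 − 1)×1000 = -7.093‰
α − 1 = ε/1000 = -0.0177
f^(α−1) = 0.712^(-0.0177) = 1.006030
δ_res = (-7.093 + 1000) × 1.006030 − 1000 = 998.895 − 1000 = -1.11‰

-1.1‰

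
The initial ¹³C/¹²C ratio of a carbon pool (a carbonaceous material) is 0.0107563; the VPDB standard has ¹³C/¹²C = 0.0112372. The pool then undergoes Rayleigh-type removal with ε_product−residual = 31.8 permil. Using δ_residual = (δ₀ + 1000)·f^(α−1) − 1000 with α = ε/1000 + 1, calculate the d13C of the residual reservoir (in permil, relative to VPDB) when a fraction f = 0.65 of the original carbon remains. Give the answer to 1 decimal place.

-55.8 permil

δ₀ = (0.0107563/0.0112372 − 1)×1000 = (0.957205 − 1)×1000 = -42.795 permil
α − 1 = ε/1000 = 0.0318
f^(α−1) = 0.65^(0.0318) = 0.986395
δ_res = (-42.795 + 1000) × 0.986395 − 1000 = 944.181 − 1000 = -55.82 permil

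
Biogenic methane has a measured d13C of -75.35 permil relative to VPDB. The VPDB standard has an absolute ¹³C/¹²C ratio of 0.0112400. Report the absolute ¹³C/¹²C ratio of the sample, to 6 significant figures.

R_sample = R_standard × (d13C/1000 + 1)
R_sample = 0.0112400 × (-75.35/1000 + 1) = 0.0112400 × 0.924650
R_sample = 0.0103931

0.0103931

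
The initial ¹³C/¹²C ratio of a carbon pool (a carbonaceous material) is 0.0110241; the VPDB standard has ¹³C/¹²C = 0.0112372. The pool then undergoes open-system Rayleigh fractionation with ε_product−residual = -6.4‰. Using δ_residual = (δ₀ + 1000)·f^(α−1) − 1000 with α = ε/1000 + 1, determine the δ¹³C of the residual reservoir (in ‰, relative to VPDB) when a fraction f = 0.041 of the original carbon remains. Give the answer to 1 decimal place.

1.3‰

δ₀ = (0.0110241/0.0112372 − 1)×1000 = (0.981036 − 1)×1000 = -18.964‰
α − 1 = ε/1000 = -0.0064
f^(α−1) = 0.041^(-0.0064) = 1.020653
δ_res = (-18.964 + 1000) × 1.020653 − 1000 = 1001.298 − 1000 = 1.30‰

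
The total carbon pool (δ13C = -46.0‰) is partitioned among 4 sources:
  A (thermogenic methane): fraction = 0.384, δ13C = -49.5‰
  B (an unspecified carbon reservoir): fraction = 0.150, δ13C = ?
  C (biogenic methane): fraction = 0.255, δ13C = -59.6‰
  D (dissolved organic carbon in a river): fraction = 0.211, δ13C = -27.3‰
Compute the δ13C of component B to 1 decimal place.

Isotope mass balance: δ_bulk = Σ fᵢ·δᵢ.
-46.0 = 0.384×(-49.5) + 0.150×δ_B + 0.255×(-59.6) + 0.211×(-27.3)
0.150·δ_B = -46.0 − (-39.966) = -6.034
δ_B = -6.034 / 0.150 = -40.22‰

-40.2‰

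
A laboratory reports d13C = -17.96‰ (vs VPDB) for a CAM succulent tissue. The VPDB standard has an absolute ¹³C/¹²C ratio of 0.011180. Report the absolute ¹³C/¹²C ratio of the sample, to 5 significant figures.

R_sample = R_standard × (d13C/1000 + 1)
R_sample = 0.011180 × (-17.96/1000 + 1) = 0.011180 × 0.982040
R_sample = 0.0109792

0.010979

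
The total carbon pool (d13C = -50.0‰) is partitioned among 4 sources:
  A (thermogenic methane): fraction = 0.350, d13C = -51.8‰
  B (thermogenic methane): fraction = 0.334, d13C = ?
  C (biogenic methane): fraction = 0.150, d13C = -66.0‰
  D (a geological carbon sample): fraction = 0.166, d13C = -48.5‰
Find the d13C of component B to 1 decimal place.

-41.7‰

Isotope mass balance: δ_bulk = Σ fᵢ·δᵢ.
-50.0 = 0.350×(-51.8) + 0.334×δ_B + 0.150×(-66.0) + 0.166×(-48.5)
0.334·δ_B = -50.0 − (-36.081) = -13.919
δ_B = -13.919 / 0.334 = -41.67‰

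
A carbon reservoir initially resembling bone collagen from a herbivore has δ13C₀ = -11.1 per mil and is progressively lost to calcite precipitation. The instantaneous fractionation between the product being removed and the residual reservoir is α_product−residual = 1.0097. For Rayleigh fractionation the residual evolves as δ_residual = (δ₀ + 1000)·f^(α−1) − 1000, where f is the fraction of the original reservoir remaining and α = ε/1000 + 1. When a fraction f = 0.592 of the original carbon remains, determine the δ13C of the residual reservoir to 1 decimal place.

-16.1 per mil

Rayleigh residual: δ_res = (δ₀ + 1000)·f^(α−1) − 1000
α − 1 = 0.00970
f^(α−1) = 0.592^(0.00970) = 0.994928
δ_res = (-11.1 + 1000) × 0.994928 − 1000 = 983.884 − 1000 = -16.12 per mil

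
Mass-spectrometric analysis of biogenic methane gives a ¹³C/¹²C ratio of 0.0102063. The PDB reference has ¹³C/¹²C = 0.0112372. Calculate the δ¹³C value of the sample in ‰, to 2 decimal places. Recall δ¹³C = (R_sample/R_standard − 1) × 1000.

-91.74‰

δ¹³C = (R_sample / R_standard − 1) × 1000
R_sample / R_standard = 0.0102063 / 0.0112372 = 0.908260
δ¹³C = (0.908260 − 1) × 1000 = -91.740‰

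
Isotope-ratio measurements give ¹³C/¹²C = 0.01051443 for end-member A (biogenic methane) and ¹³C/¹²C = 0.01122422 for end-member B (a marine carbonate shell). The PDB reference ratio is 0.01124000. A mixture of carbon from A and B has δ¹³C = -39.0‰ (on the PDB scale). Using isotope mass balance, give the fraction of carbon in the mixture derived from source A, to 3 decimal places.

δ_A = (0.01051443/0.01124000 − 1)×1000 = (0.935448 − 1)×1000 = -64.552‰
δ_B = (0.01122422/0.01124000 − 1)×1000 = (0.998596 − 1)×1000 = -1.404‰
f_A = (δ_mix − δ_B)/(δ_A − δ_B) = (-39.0 − (-1.404))/(-64.552 − (-1.404))
f_A = -37.596 / -63.149 = 0.5954

0.595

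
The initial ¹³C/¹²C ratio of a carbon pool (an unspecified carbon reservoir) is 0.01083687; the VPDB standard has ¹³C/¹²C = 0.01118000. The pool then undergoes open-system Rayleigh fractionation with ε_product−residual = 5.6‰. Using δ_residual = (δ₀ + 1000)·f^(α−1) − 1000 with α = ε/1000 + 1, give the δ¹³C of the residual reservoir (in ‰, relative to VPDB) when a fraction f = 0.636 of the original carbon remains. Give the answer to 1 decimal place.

δ₀ = (0.01083687/0.01118000 − 1)×1000 = (0.969309 − 1)×1000 = -30.691‰
α − 1 = ε/1000 = 0.0056
f^(α−1) = 0.636^(0.0056) = 0.997469
δ_res = (-30.691 + 1000) × 0.997469 − 1000 = 966.855 − 1000 = -33.14‰

-33.1‰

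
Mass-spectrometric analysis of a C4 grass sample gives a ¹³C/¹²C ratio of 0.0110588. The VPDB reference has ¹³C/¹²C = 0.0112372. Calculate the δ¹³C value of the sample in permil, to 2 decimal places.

δ¹³C = (R_sample / R_standard − 1) × 1000
R_sample / R_standard = 0.0110588 / 0.0112372 = 0.984124
δ¹³C = (0.984124 − 1) × 1000 = -15.876 permil

-15.88 permil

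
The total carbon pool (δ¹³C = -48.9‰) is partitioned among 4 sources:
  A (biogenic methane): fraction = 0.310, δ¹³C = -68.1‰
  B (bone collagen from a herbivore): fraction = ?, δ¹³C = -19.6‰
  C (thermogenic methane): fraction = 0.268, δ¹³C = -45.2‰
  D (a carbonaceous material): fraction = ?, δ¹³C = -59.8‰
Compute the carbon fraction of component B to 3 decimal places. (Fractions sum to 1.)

Let f_B and f_D be the unknown fractions; fractions sum to 1 so f_B + f_D = 0.422.
Mass balance: Σ fᵢ·δᵢ = δ_bulk ⇒ f_B·(-19.6) + f_D·(-59.8) = -48.9 − (-33.225) = -15.675
Substitute f_D = 0.422 − f_B:
f_B·(-19.6 − -59.8) = -15.675 − 0.422×(-59.8) = 9.560
f_B = 9.560 / 40.2 = 0.2378

0.238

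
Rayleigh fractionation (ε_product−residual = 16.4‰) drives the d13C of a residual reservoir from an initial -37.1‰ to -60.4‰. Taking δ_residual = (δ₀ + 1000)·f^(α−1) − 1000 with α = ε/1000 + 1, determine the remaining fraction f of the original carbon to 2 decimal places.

α − 1 = ε/1000 = 0.0164
(δ_res + 1000)/(δ₀ + 1000) = (-60.4 + 1000)/(-37.1 + 1000) = 939.6/962.9 = 0.975802
f = 0.975802^(1/0.0164) = exp(ln(0.975802)/0.0164) = exp(-0.02450/0.0164)
f = exp(-1.4936) = 0.2246

0.22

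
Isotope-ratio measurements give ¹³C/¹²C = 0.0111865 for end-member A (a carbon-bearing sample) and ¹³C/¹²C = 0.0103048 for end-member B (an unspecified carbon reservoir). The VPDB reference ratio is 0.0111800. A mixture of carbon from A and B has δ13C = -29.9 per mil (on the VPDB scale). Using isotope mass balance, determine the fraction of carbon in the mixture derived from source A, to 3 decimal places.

0.613

δ_A = (0.0111865/0.0111800 − 1)×1000 = (1.000581 − 1)×1000 = 0.581 per mil
δ_B = (0.0103048/0.0111800 − 1)×1000 = (0.921717 − 1)×1000 = -78.283 per mil
f_A = (δ_mix − δ_B)/(δ_A − δ_B) = (-29.9 − (-78.283))/(0.581 − (-78.283))
f_A = 48.383 / 78.864 = 0.6135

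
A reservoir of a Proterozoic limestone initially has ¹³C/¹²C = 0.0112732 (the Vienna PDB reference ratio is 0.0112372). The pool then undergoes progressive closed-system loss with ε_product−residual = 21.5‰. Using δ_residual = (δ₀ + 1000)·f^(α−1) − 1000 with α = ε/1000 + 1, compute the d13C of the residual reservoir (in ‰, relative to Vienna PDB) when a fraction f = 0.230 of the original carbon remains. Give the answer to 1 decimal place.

-28.0‰

δ₀ = (0.0112732/0.0112372 − 1)×1000 = (1.003204 − 1)×1000 = 3.204‰
α − 1 = ε/1000 = 0.0215
f^(α−1) = 0.230^(0.0215) = 0.968896
δ_res = (3.204 + 1000) × 0.968896 − 1000 = 972.000 − 1000 = -28.00‰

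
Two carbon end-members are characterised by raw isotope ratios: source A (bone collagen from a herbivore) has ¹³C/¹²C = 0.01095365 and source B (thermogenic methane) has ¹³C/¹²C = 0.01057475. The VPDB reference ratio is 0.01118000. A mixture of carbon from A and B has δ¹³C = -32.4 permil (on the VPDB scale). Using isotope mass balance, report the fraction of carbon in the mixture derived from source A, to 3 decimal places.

0.641

δ_A = (0.01095365/0.01118000 − 1)×1000 = (0.979754 − 1)×1000 = -20.246 permil
δ_B = (0.01057475/0.01118000 − 1)×1000 = (0.945863 − 1)×1000 = -54.137 permil
f_A = (δ_mix − δ_B)/(δ_A − δ_B) = (-32.4 − (-54.137))/(-20.246 − (-54.137))
f_A = 21.737 / 33.891 = 0.6414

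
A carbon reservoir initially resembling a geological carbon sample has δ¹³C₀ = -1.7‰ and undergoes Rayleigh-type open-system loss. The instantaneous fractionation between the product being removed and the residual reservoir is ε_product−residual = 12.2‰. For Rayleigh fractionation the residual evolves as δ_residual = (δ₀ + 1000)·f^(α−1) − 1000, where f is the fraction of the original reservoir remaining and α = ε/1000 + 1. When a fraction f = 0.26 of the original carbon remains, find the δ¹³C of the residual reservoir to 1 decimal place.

Rayleigh residual: δ_res = (δ₀ + 1000)·f^(α−1) − 1000
α = ε/1000 + 1 = 1.01220, so α − 1 = 0.01220
f^(α−1) = 0.26^(0.01220) = 0.983700
δ_res = (-1.7 + 1000) × 0.983700 − 1000 = 982.028 − 1000 = -17.97‰

-18.0‰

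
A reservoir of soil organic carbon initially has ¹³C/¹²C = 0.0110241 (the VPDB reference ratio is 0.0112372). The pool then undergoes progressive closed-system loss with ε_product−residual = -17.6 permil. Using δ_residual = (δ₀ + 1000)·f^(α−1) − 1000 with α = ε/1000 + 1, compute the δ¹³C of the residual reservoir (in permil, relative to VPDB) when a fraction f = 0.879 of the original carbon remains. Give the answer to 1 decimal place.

δ₀ = (0.0110241/0.0112372 − 1)×1000 = (0.981036 − 1)×1000 = -18.964 permil
α − 1 = ε/1000 = -0.0176
f^(α−1) = 0.879^(-0.0176) = 1.002272
δ_res = (-18.964 + 1000) × 1.002272 − 1000 = 983.266 − 1000 = -16.73 permil

-16.7 permil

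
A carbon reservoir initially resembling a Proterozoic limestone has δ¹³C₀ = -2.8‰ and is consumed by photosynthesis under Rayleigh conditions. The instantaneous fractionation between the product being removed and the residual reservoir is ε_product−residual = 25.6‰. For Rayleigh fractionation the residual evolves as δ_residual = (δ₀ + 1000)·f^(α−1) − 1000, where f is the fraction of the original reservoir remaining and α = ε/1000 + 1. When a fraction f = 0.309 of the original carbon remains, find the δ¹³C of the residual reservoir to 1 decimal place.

Rayleigh residual: δ_res = (δ₀ + 1000)·f^(α−1) − 1000
α = ε/1000 + 1 = 1.02560, so α − 1 = 0.02560
f^(α−1) = 0.309^(0.02560) = 0.970382
δ_res = (-2.8 + 1000) × 0.970382 − 1000 = 967.665 − 1000 = -32.33‰

-32.3‰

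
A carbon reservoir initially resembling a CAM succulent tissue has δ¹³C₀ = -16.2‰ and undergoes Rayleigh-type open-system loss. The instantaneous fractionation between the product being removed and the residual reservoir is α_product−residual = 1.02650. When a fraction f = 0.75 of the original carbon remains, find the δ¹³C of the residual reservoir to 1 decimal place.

Rayleigh residual: δ_res = (δ₀ + 1000)·f^(α−1) − 1000
α − 1 = 0.02650
f^(α−1) = 0.75^(0.02650) = 0.992405
δ_res = (-16.2 + 1000) × 0.992405 − 1000 = 976.328 − 1000 = -23.67‰

-23.7‰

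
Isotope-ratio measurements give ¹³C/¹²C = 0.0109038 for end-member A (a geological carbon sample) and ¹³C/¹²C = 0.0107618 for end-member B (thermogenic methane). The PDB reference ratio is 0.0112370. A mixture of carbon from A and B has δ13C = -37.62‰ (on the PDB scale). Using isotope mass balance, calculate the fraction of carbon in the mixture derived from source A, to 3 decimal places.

0.369

δ_A = (0.0109038/0.0112370 − 1)×1000 = (0.970348 − 1)×1000 = -29.652‰
δ_B = (0.0107618/0.0112370 − 1)×1000 = (0.957711 − 1)×1000 = -42.289‰
f_A = (δ_mix − δ_B)/(δ_A − δ_B) = (-37.62 − (-42.289))/(-29.652 − (-42.289))
f_A = 4.669 / 12.637 = 0.3695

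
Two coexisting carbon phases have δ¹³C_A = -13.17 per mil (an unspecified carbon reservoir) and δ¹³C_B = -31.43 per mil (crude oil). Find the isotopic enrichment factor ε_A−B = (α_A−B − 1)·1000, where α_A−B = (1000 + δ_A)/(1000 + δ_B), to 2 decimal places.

α_A−B = (1000 + -13.17) / (1000 + -31.43) = 986.83 / 968.57 = 1.018853
ε_A−B = (1.018853 − 1) × 1000 = 18.853 per mil
(The approximation ε ≈ δ_A − δ_B would give 18.26 per mil.)

18.85 per mil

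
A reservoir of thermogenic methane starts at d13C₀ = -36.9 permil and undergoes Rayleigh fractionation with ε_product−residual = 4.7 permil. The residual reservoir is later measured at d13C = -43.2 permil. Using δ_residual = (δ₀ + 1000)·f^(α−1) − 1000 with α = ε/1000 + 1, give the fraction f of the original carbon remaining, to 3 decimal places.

0.247

α − 1 = ε/1000 = 0.0047
(δ_res + 1000)/(δ₀ + 1000) = (-43.2 + 1000)/(-36.9 + 1000) = 956.8/963.1 = 0.993459
f = 0.993459^(1/0.0047) = exp(ln(0.993459)/0.0047) = exp(-0.00656/0.0047)
f = exp(-1.3964) = 0.2475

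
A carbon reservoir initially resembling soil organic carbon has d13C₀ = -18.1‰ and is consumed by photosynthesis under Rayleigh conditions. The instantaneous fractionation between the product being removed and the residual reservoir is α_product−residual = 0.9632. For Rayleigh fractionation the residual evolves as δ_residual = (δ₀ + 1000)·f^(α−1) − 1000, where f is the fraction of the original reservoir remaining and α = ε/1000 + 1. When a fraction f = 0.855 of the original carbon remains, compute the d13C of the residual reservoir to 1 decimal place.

Rayleigh residual: δ_res = (δ₀ + 1000)·f^(α−1) − 1000
α − 1 = -0.03680
f^(α−1) = 0.855^(-0.03680) = 1.005782
δ_res = (-18.1 + 1000) × 1.005782 − 1000 = 987.577 − 1000 = -12.42‰

-12.4‰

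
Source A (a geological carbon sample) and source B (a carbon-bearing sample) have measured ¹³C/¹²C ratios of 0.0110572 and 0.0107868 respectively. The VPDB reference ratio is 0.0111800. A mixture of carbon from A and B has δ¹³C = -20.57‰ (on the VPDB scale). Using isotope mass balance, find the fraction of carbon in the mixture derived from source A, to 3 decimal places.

0.604

δ_A = (0.0110572/0.0111800 − 1)×1000 = (0.989016 − 1)×1000 = -10.984‰
δ_B = (0.0107868/0.0111800 − 1)×1000 = (0.964830 − 1)×1000 = -35.170‰
f_A = (δ_mix − δ_B)/(δ_A − δ_B) = (-20.57 − (-35.170))/(-10.984 − (-35.170))
f_A = 14.600 / 24.186 = 0.6037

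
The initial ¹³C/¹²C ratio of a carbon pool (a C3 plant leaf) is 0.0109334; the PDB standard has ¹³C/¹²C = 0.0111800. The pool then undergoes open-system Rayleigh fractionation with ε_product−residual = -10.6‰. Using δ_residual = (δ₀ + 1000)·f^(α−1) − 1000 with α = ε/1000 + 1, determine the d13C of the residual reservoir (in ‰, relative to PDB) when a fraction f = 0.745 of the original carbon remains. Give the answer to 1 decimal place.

-19.0‰

δ₀ = (0.0109334/0.0111800 − 1)×1000 = (0.977943 − 1)×1000 = -22.057‰
α − 1 = ε/1000 = -0.0106
f^(α−1) = 0.745^(-0.0106) = 1.003125
δ_res = (-22.057 + 1000) × 1.003125 − 1000 = 980.999 − 1000 = -19.00‰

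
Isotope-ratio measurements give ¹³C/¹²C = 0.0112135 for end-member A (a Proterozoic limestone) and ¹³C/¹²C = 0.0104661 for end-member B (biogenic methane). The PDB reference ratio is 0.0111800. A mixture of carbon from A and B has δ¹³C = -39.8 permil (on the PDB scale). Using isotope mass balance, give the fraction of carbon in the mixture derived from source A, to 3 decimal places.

δ_A = (0.0112135/0.0111800 − 1)×1000 = (1.002996 − 1)×1000 = 2.996 permil
δ_B = (0.0104661/0.0111800 − 1)×1000 = (0.936145 − 1)×1000 = -63.855 permil
f_A = (δ_mix − δ_B)/(δ_A − δ_B) = (-39.8 − (-63.855))/(2.996 − (-63.855))
f_A = 24.055 / 66.852 = 0.3598

0.360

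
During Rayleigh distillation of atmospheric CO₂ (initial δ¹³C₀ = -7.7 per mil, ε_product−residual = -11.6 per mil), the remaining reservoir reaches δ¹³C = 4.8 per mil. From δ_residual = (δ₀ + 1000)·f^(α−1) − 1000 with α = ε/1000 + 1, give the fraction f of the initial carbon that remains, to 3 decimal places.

α − 1 = ε/1000 = -0.0116
(δ_res + 1000)/(δ₀ + 1000) = (4.8 + 1000)/(-7.7 + 1000) = 1004.8/992.3 = 1.012597
f = 1.012597^(1/-0.0116) = exp(ln(1.012597)/-0.0116) = exp(0.01252/-0.0116)
f = exp(-1.0792) = 0.3399

0.340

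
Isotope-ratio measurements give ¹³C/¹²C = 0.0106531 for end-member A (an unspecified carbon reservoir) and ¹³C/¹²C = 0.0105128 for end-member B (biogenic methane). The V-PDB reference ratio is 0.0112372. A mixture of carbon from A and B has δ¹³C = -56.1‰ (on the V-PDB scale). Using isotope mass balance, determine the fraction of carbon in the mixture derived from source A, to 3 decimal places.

δ_A = (0.0106531/0.0112372 − 1)×1000 = (0.948021 − 1)×1000 = -51.979‰
δ_B = (0.0105128/0.0112372 − 1)×1000 = (0.935536 − 1)×1000 = -64.464‰
f_A = (δ_mix − δ_B)/(δ_A − δ_B) = (-56.1 − (-64.464))/(-51.979 − (-64.464))
f_A = 8.364 / 12.485 = 0.6699

0.670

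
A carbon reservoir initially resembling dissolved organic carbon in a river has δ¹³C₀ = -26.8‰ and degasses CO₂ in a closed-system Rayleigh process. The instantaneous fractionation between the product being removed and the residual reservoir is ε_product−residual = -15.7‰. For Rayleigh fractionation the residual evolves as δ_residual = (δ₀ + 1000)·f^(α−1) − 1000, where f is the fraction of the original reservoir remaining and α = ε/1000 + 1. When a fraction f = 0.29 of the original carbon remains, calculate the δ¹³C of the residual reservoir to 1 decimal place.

-7.7‰

Rayleigh residual: δ_res = (δ₀ + 1000)·f^(α−1) − 1000
α = ε/1000 + 1 = 0.98430, so α − 1 = -0.01570
f^(α−1) = 0.29^(-0.01570) = 1.019625
δ_res = (-26.8 + 1000) × 1.019625 − 1000 = 992.299 − 1000 = -7.70‰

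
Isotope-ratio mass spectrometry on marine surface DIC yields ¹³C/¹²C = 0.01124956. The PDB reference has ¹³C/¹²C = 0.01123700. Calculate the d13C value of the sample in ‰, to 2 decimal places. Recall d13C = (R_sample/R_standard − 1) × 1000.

d13C = (R_sample / R_standard − 1) × 1000
R_sample / R_standard = 0.01124956 / 0.01123700 = 1.001118
d13C = (1.001118 − 1) × 1000 = 1.118‰

1.12‰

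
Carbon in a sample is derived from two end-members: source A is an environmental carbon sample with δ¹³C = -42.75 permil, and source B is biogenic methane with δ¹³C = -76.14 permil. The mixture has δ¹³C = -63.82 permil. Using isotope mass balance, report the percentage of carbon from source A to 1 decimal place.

δ_mix = f_A·δ_A + (1 − f_A)·δ_B  ⇒  f_A = (δ_mix − δ_B)/(δ_A − δ_B)
f_A = (-63.82 − (-76.14)) / (-42.75 − (-76.14))
f_A = 12.32 / 33.39 = 0.3690

36.9%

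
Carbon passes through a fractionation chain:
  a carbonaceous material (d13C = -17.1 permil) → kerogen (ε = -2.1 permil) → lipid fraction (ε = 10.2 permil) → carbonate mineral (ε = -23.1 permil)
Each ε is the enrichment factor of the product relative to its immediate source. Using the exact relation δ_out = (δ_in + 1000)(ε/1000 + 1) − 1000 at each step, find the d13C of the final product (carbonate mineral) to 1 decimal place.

step 1: δ = (-17.10 + 1000)·(-2.1/1000 + 1) − 1000 = -19.16 permil
step 2: δ = (-19.16 + 1000)·(10.2/1000 + 1) − 1000 = -9.16 permil
step 3: δ = (-9.16 + 1000)·(-23.1/1000 + 1) − 1000 = -32.05 permil

-32.0 permil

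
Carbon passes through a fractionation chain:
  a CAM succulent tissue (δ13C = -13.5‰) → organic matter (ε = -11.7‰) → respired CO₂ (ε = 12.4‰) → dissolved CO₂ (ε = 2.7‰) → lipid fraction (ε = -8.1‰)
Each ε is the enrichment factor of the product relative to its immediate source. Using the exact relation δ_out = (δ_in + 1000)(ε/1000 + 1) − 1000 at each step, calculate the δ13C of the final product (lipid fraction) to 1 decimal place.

step 1: δ = (-13.50 + 1000)·(-11.7/1000 + 1) − 1000 = -25.04‰
step 2: δ = (-25.04 + 1000)·(12.4/1000 + 1) − 1000 = -12.95‰
step 3: δ = (-12.95 + 1000)·(2.7/1000 + 1) − 1000 = -10.29‰
step 4: δ = (-10.29 + 1000)·(-8.1/1000 + 1) − 1000 = -18.30‰

-18.3‰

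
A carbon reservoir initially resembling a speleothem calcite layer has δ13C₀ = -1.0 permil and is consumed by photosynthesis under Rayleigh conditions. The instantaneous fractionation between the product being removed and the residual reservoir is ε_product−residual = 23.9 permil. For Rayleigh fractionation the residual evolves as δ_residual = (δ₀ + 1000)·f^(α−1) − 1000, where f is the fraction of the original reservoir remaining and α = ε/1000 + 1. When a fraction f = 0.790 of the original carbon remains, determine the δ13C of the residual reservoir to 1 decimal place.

-6.6 permil

Rayleigh residual: δ_res = (δ₀ + 1000)·f^(α−1) − 1000
α = ε/1000 + 1 = 1.02390, so α − 1 = 0.02390
f^(α−1) = 0.790^(0.02390) = 0.994382
δ_res = (-1.0 + 1000) × 0.994382 − 1000 = 993.388 − 1000 = -6.61 permil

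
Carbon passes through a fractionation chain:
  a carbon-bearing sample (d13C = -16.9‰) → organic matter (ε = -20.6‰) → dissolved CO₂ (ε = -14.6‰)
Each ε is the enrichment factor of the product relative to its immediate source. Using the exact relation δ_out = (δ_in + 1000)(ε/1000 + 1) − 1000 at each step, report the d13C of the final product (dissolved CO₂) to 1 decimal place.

-51.2‰

step 1: δ = (-16.90 + 1000)·(-20.6/1000 + 1) − 1000 = -37.15‰
step 2: δ = (-37.15 + 1000)·(-14.6/1000 + 1) − 1000 = -51.21‰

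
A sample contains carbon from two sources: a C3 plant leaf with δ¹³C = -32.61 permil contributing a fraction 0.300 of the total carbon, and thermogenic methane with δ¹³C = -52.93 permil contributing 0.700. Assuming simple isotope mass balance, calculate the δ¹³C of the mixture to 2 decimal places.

δ_mix = f_A·δ_A + f_B·δ_B
δ_mix = 0.300 × (-32.61) + 0.700 × (-52.93)
δ_mix = -9.783 + -37.051 = -46.834 permil

-46.83 permil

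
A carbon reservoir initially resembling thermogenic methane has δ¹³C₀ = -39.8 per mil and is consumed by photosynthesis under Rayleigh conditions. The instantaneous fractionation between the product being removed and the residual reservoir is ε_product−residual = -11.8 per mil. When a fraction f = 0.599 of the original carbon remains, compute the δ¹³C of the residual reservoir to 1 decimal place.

-34.0 per mil

Rayleigh residual: δ_res = (δ₀ + 1000)·f^(α−1) − 1000
α = ε/1000 + 1 = 0.98820, so α − 1 = -0.01180
f^(α−1) = 0.599^(-0.01180) = 1.006066
δ_res = (-39.8 + 1000) × 1.006066 − 1000 = 966.024 − 1000 = -33.98 per mil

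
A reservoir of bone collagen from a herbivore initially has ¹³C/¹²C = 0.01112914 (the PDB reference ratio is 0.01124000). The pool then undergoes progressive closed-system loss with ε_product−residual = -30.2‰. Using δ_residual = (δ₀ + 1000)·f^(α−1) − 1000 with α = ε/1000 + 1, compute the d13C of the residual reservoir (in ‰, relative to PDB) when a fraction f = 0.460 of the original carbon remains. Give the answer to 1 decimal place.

δ₀ = (0.01112914/0.01124000 − 1)×1000 = (0.990137 − 1)×1000 = -9.863‰
α − 1 = ε/1000 = -0.0302
f^(α−1) = 0.460^(-0.0302) = 1.023728
δ_res = (-9.863 + 1000) × 1.023728 − 1000 = 1013.631 − 1000 = 13.63‰

13.6‰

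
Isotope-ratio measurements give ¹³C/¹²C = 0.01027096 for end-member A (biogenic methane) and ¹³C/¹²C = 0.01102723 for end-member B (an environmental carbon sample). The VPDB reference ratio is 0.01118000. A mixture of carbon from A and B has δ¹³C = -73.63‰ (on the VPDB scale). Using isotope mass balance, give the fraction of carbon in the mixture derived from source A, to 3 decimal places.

0.886

δ_A = (0.01027096/0.01118000 − 1)×1000 = (0.918691 − 1)×1000 = -81.309‰
δ_B = (0.01102723/0.01118000 − 1)×1000 = (0.986335 − 1)×1000 = -13.665‰
f_A = (δ_mix − δ_B)/(δ_A − δ_B) = (-73.63 − (-13.665))/(-81.309 − (-13.665))
f_A = -59.965 / -67.645 = 0.8865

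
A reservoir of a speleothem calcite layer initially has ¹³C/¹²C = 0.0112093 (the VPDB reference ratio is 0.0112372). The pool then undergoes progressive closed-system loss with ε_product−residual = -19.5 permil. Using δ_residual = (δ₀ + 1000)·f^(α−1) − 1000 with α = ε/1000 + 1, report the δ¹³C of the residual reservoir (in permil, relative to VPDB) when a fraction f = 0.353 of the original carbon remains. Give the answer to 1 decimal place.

18.0 permil

δ₀ = (0.0112093/0.0112372 − 1)×1000 = (0.997517 − 1)×1000 = -2.483 permil
α − 1 = ε/1000 = -0.0195
f^(α−1) = 0.353^(-0.0195) = 1.020513
δ_res = (-2.483 + 1000) × 1.020513 − 1000 = 1017.979 − 1000 = 17.98 permil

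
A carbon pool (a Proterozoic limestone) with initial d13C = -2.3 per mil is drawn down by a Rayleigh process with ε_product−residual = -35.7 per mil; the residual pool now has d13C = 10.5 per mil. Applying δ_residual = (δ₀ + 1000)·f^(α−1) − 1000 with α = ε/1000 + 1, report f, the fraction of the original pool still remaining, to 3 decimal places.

0.700

α − 1 = ε/1000 = -0.0357
(δ_res + 1000)/(δ₀ + 1000) = (10.5 + 1000)/(-2.3 + 1000) = 1010.5/997.7 = 1.012830
f = 1.012830^(1/-0.0357) = exp(ln(1.012830)/-0.0357) = exp(0.01275/-0.0357)
f = exp(-0.3571) = 0.6997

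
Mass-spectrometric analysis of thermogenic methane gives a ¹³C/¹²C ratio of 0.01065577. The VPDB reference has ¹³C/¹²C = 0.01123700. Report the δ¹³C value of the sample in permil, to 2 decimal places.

δ¹³C = (R_sample / R_standard − 1) × 1000
R_sample / R_standard = 0.01065577 / 0.01123700 = 0.948275
δ¹³C = (0.948275 − 1) × 1000 = -51.725 permil

-51.72 permil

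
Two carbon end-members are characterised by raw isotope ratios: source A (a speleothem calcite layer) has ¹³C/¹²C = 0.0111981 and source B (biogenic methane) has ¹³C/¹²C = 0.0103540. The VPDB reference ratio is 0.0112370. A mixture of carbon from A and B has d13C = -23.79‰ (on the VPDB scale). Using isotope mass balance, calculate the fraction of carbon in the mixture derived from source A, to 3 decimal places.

0.729

δ_A = (0.0111981/0.0112370 − 1)×1000 = (0.996538 − 1)×1000 = -3.462‰
δ_B = (0.0103540/0.0112370 − 1)×1000 = (0.921420 − 1)×1000 = -78.580‰
f_A = (δ_mix − δ_B)/(δ_A − δ_B) = (-23.79 − (-78.580))/(-3.462 − (-78.580))
f_A = 54.790 / 75.118 = 0.7294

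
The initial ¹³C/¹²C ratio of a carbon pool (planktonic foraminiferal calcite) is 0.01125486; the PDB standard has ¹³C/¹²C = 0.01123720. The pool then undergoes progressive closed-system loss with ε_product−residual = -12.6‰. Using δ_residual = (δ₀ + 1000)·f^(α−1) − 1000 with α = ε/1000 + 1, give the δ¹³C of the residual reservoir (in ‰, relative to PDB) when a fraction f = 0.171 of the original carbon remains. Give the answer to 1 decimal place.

δ₀ = (0.01125486/0.01123720 − 1)×1000 = (1.001572 − 1)×1000 = 1.572‰
α − 1 = ε/1000 = -0.0126
f^(α−1) = 0.171^(-0.0126) = 1.022502
δ_res = (1.572 + 1000) × 1.022502 − 1000 = 1024.109 − 1000 = 24.11‰

24.1‰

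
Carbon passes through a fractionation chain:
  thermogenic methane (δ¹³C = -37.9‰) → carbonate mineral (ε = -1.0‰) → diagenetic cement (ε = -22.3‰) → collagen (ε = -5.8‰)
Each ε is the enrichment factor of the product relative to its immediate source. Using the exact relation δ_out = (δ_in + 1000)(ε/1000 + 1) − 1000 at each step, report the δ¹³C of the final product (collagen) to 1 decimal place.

-65.7‰

step 1: δ = (-37.90 + 1000)·(-1.0/1000 + 1) − 1000 = -38.86‰
step 2: δ = (-38.86 + 1000)·(-22.3/1000 + 1) − 1000 = -60.30‰
step 3: δ = (-60.30 + 1000)·(-5.8/1000 + 1) − 1000 = -65.75‰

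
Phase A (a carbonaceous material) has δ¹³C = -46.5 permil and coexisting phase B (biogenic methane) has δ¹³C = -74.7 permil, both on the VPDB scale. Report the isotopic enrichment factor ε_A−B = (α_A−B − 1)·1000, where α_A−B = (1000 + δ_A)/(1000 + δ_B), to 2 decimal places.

α_A−B = (1000 + -46.5) / (1000 + -74.7) = 953.5 / 925.3 = 1.030477
ε_A−B = (1.030477 − 1) × 1000 = 30.477 permil
(The approximation ε ≈ δ_A − δ_B would give 28.2 permil.)

30.48 permil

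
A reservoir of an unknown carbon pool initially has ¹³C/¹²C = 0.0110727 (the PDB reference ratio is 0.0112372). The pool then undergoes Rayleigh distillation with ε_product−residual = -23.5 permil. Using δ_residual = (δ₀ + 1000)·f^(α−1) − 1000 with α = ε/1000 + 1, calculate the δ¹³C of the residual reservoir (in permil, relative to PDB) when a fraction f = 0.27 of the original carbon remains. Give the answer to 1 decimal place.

δ₀ = (0.0110727/0.0112372 − 1)×1000 = (0.985361 − 1)×1000 = -14.639 permil
α − 1 = ε/1000 = -0.0235
f^(α−1) = 0.27^(-0.0235) = 1.031248
δ_res = (-14.639 + 1000) × 1.031248 − 1000 = 1016.151 − 1000 = 16.15 permil

16.2 permil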